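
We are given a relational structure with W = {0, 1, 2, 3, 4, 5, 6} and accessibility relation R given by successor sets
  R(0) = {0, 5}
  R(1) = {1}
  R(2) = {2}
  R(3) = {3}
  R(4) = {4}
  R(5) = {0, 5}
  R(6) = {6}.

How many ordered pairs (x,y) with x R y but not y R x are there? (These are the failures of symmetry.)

0

R is symmetric; there are no such tuples.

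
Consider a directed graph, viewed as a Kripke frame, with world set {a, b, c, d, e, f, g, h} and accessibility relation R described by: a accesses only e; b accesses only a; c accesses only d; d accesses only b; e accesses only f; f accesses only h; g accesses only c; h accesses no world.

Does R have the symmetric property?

Symmetric: no — a R e but not e R a.

No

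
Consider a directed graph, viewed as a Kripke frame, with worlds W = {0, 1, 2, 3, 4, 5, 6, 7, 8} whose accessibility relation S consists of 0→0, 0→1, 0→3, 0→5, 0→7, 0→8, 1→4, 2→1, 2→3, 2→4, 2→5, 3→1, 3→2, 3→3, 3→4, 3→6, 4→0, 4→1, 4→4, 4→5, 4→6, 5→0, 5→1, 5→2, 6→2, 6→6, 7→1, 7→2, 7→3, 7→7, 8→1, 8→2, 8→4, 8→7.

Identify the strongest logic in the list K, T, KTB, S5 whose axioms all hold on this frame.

K

Reflexive (axiom T): no — 1 is not related to itself.
Symmetric (axiom B): no — 0 S 1 but not 1 S 0.
Euclidean (axiom 5): no — 0 S 1 and 0 S 3, but not 1 S 3.
So F validates K; T would additionally require S to be reflexive. The strongest is K.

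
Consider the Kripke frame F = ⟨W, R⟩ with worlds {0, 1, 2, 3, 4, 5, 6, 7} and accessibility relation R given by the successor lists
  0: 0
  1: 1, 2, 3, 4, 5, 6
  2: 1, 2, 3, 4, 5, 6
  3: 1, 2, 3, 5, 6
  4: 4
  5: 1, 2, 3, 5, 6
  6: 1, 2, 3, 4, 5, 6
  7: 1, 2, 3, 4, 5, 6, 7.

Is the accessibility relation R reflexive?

Yes

Reflexive: yes — every world is R-related to itself.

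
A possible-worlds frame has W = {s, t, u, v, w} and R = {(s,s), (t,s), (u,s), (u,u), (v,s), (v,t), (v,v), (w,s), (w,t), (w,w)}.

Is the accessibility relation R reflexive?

No

Reflexive: no — t is not related to itself.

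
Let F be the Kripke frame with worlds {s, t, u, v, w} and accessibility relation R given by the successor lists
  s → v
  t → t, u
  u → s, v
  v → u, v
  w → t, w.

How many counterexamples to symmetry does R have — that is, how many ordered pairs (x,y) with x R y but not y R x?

4

Enumerating: (s,v), (t,u), (u,s), (w,t).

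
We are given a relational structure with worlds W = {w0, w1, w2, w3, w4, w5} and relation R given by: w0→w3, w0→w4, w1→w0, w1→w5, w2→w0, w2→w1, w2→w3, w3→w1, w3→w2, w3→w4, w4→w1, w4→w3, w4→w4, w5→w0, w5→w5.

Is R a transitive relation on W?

No

Transitive: no — w0 R w3 and w3 R w1, but not w0 R w1.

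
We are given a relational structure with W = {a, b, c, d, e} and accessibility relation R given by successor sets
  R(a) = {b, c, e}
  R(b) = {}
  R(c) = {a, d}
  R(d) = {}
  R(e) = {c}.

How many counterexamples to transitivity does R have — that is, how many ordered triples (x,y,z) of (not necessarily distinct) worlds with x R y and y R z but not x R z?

7

Enumerating: (a,c,a), (a,c,d), (c,a,b), (c,a,c), (c,a,e), (e,c,a), (e,c,d).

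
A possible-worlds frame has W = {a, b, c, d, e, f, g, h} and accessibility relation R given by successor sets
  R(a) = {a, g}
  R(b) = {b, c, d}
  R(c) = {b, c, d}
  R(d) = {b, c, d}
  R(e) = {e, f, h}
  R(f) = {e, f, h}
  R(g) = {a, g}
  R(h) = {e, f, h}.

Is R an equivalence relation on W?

Reflexive: yes — every world is R-related to itself.
Symmetric: yes — every pair in R has its reverse in R.
Transitive: yes — every two-step R-path is closed by a direct edge.
So R is an equivalence relation.

Yes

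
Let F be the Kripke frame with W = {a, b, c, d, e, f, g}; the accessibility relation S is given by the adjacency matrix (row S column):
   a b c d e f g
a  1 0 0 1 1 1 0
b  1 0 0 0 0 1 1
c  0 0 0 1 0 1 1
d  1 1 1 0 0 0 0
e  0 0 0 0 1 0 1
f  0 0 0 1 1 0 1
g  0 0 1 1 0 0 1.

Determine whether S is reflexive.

No

Reflexive: no — b is not related to itself.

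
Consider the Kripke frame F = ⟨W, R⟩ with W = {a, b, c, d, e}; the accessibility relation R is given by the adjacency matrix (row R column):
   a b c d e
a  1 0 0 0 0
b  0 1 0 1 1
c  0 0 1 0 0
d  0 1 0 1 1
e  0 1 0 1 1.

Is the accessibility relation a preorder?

Yes

Reflexive: yes — every world is R-related to itself.
Transitive: yes — every two-step R-path is closed by a direct edge.
So R is a preorder.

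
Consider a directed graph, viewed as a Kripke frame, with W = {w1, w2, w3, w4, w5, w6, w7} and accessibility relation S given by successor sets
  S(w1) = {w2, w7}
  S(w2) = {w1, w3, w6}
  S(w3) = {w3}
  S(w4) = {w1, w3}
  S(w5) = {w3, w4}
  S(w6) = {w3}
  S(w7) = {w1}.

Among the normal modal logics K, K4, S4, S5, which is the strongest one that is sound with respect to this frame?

K

Transitive (axiom 4): no — w1 S w2 and w2 S w3, but not w1 S w3.
Reflexive (axiom T): no — w1 is not related to itself.
Euclidean (axiom 5): no — w1 S w2 and w1 S w7, but not w2 S w7.
So F validates K; K4 would additionally require S to be transitive. The strongest is K.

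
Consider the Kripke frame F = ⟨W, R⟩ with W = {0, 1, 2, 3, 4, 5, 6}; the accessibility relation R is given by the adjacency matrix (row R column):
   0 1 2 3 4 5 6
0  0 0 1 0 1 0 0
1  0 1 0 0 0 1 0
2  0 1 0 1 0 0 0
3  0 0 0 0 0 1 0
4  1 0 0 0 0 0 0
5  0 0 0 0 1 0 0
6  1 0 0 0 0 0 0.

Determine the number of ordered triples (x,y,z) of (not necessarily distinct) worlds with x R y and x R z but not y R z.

13

Enumerating: (0,2,2), (0,2,4), (0,4,2), (0,4,4), (1,5,1), (1,5,5), (2,1,3), (2,3,1), (2,3,3), (3,5,5), (4,0,0), (5,4,4), (6,0,0).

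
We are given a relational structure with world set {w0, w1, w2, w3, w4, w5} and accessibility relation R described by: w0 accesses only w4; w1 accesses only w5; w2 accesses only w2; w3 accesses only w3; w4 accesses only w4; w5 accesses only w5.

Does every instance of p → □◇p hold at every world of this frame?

Axiom B corresponds to the accessibility relation being symmetric.
Symmetric: no — w0 R w4 but not w4 R w0.

No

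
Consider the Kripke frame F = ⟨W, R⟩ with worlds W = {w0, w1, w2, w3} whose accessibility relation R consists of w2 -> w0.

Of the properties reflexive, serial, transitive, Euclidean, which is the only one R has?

transitive

Reflexive: no — w0 is not related to itself.
Serial: no — w0 has no R-successor.
Transitive: yes — every two-step R-path is closed by a direct edge.
Euclidean: no — w2 R w0 and w2 R w0, but not w0 R w0.
Only transitive holds.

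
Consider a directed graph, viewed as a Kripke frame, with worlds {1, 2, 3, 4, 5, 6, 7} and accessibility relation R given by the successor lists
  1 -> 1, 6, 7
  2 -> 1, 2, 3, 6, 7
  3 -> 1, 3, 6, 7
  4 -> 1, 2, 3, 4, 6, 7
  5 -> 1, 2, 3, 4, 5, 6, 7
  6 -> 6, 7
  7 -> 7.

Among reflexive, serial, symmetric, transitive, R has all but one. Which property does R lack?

Reflexive: yes — every world is R-related to itself.
Serial: yes — every world has a successor (e.g. 1 R 1).
Symmetric: no — 1 R 6 but not 6 R 1.
Transitive: yes — every two-step R-path is closed by a direct edge.
Only symmetric fails.

symmetric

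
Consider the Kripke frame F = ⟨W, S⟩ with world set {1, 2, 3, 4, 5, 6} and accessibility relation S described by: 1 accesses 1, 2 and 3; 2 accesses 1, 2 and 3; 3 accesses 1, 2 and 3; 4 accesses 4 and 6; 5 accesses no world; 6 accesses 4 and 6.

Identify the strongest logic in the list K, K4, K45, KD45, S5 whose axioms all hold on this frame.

K45

Transitive (axiom 4): yes — every two-step S-path is closed by a direct edge.
Euclidean (axiom 5): yes — any two successors of a common world are S-related.
Serial (axiom D): no — 5 has no S-successor.
Reflexive (axiom T): no — 5 is not related to itself.
So F validates K, K4, K45; KD45 would additionally require S to be serial. The strongest is K45.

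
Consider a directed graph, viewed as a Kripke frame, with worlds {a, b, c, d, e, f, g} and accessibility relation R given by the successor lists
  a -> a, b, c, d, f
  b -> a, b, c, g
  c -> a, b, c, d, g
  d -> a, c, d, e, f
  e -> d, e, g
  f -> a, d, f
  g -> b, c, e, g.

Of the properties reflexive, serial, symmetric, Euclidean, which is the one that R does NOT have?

Euclidean

Reflexive: yes — every world is R-related to itself.
Serial: yes — every world has a successor (e.g. a R a).
Symmetric: yes — every pair in R has its reverse in R.
Euclidean: no — a R b and a R d, but not b R d.
Only Euclidean fails.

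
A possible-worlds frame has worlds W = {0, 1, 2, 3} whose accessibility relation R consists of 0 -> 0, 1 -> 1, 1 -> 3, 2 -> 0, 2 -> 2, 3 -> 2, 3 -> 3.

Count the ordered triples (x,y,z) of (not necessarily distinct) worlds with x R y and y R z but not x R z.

2

Enumerating: (1,3,2), (3,2,0).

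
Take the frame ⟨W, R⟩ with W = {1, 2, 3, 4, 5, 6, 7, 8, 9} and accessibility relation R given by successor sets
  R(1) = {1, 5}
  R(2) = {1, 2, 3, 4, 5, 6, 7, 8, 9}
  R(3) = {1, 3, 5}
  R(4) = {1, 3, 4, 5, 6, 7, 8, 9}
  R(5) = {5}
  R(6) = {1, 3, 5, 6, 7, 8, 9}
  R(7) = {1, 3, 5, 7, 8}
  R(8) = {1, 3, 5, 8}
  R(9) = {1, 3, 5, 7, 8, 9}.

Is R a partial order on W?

Reflexive: yes — every world is R-related to itself.
Transitive: yes — every two-step R-path is closed by a direct edge.
Antisymmetric: yes — no distinct pair is related both ways.
So R is a partial order.

Yes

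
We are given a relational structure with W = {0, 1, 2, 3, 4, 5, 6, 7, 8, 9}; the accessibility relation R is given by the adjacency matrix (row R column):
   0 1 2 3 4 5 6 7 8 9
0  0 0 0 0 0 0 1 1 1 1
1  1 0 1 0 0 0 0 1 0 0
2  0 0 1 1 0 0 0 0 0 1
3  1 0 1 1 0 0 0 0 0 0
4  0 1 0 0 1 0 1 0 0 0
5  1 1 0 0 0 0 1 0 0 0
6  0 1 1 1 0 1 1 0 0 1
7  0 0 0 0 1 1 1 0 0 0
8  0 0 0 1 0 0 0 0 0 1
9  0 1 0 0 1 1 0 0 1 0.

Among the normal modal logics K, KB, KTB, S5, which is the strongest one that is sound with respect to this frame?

K

Symmetric (axiom B): no — 0 R 6 but not 6 R 0.
Reflexive (axiom T): no — 0 is not related to itself.
Euclidean (axiom 5): no — 0 R 6 and 0 R 7, but not 6 R 7.
So F validates K; KB would additionally require R to be symmetric. The strongest is K.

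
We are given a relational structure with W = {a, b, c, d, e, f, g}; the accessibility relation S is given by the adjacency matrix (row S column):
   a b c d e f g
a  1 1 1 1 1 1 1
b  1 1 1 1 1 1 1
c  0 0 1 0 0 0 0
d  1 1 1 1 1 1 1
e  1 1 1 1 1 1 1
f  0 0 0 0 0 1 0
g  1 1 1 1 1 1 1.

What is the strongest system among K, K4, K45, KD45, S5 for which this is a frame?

Transitive (axiom 4): yes — every two-step S-path is closed by a direct edge.
Euclidean (axiom 5): no — a S c and a S b, but not c S b.
Serial (axiom D): yes — every world has a successor (e.g. a S a).
Reflexive (axiom T): yes — every world is S-related to itself.
So F validates K, K4; K45 would additionally require S to be Euclidean. The strongest is K4.

K4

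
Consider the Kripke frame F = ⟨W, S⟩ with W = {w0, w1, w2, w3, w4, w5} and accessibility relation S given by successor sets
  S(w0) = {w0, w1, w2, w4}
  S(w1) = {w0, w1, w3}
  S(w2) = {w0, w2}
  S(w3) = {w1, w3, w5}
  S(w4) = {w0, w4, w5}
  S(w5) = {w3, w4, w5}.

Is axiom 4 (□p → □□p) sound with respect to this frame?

No

The schema 4 characterises exactly the transitive frames.
Transitive: no — w0 S w1 and w1 S w3, but not w0 S w3.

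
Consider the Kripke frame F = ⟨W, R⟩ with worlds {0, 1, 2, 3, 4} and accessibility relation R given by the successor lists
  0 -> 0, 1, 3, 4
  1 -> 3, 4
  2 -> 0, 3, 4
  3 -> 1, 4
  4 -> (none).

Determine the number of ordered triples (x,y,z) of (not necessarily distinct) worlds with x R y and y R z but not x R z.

4

Enumerating: (1,3,1), (2,0,1), (2,3,1), (3,1,3).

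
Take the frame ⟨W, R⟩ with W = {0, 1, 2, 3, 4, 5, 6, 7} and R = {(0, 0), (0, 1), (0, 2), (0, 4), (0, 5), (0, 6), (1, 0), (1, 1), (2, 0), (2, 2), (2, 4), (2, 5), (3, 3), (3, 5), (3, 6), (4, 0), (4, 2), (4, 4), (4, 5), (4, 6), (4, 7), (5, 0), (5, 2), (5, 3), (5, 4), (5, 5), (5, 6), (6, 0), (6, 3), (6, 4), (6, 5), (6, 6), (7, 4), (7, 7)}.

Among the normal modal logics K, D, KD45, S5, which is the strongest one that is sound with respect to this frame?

Serial (axiom D): yes — every world has a successor (e.g. 0 R 0).
Euclidean (axiom 5): no — 0 R 1 and 0 R 2, but not 1 R 2.
Transitive (axiom 4): no — 0 R 4 and 4 R 7, but not 0 R 7.
Reflexive (axiom T): yes — every world is R-related to itself.
So F validates K, D; KD45 would additionally require R to be Euclidean and transitive. The strongest is D.

D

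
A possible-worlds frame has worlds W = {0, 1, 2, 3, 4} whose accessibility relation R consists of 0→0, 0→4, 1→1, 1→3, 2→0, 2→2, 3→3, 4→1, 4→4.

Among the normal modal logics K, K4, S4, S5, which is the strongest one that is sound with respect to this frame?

K

Transitive (axiom 4): no — 0 R 4 and 4 R 1, but not 0 R 1.
Reflexive (axiom T): yes — every world is R-related to itself.
Euclidean (axiom 5): no — 0 R 4 and 0 R 0, but not 4 R 0.
So F validates K; K4 would additionally require R to be transitive. The strongest is K.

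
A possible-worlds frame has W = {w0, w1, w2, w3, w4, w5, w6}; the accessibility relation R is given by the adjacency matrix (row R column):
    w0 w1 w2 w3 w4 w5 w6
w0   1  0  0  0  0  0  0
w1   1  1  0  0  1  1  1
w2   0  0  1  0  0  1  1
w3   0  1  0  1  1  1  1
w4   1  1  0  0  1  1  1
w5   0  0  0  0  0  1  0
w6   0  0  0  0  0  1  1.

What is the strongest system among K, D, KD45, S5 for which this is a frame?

D

Serial (axiom D): yes — every world has a successor (e.g. w0 R w0).
Euclidean (axiom 5): no — w1 R w0 and w1 R w4, but not w0 R w4.
Transitive (axiom 4): no — w3 R w1 and w1 R w0, but not w3 R w0.
Reflexive (axiom T): yes — every world is R-related to itself.
So F validates K, D; KD45 would additionally require R to be Euclidean and transitive. The strongest is D.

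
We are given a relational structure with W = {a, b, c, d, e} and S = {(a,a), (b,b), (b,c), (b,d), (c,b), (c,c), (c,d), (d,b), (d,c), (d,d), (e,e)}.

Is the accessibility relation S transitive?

Yes

Transitive: yes — every two-step S-path is closed by a direct edge.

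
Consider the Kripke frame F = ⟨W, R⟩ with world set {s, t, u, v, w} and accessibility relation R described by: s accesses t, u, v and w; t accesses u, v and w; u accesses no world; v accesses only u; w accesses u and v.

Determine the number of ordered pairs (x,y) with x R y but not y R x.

Enumerating: (s,t), (s,u), (s,v), (s,w), (t,u), (t,v), (t,w), (v,u), (w,u), (w,v).

10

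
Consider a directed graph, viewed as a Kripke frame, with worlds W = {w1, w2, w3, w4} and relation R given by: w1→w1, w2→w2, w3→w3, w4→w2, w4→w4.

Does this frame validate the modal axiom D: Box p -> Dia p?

Yes

The schema D characterises exactly the serial frames.
Serial: yes — every world has a successor (e.g. w1 R w1).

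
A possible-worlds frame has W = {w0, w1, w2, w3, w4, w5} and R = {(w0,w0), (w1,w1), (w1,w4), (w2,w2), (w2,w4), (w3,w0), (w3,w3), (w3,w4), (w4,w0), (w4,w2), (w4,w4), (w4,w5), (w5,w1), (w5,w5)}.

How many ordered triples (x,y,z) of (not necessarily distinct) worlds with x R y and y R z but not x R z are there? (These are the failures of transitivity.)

9

Enumerating: (w1,w4,w0), (w1,w4,w2), (w1,w4,w5), (w2,w4,w0), (w2,w4,w5), (w3,w4,w2), (w3,w4,w5), (w4,w5,w1), (w5,w1,w4).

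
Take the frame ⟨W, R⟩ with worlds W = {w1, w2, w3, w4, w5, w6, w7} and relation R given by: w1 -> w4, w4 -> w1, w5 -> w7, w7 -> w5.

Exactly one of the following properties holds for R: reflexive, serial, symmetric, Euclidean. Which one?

Reflexive: no — w1 is not related to itself.
Serial: no — w2 has no R-successor.
Symmetric: yes — every pair in R has its reverse in R.
Euclidean: no — w1 R w4 and w1 R w4, but not w4 R w4.
Only symmetric holds.

symmetric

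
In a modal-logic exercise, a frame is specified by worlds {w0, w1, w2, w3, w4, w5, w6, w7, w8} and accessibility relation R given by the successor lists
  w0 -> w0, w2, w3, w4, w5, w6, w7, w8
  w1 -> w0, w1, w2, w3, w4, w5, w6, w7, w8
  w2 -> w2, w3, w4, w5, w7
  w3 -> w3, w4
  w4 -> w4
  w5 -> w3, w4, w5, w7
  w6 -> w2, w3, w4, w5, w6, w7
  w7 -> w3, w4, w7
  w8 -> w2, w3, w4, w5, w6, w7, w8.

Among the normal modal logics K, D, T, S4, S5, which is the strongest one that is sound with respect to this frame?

S4

Serial (axiom D): yes — every world has a successor (e.g. w0 R w0).
Reflexive (axiom T): yes — every world is R-related to itself.
Transitive (axiom 4): yes — every two-step R-path is closed by a direct edge.
Euclidean (axiom 5): no — w0 R w2 and w0 R w6, but not w2 R w6.
So F validates K, D, T, S4; S5 would additionally require R to be Euclidean. The strongest is S4.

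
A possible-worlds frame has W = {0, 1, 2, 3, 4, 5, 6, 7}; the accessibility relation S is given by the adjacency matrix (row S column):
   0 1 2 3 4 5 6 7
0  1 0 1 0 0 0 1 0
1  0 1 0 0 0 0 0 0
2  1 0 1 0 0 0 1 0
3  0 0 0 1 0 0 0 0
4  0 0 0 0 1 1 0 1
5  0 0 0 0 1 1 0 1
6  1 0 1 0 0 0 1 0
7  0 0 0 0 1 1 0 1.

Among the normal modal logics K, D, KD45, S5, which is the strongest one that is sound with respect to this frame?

S5

Serial (axiom D): yes — every world has a successor (e.g. 0 S 0).
Euclidean (axiom 5): yes — any two successors of a common world are S-related.
Transitive (axiom 4): yes — every two-step S-path is closed by a direct edge.
Reflexive (axiom T): yes — every world is S-related to itself.
So F validates K, D, KD45, S5. The strongest is S5.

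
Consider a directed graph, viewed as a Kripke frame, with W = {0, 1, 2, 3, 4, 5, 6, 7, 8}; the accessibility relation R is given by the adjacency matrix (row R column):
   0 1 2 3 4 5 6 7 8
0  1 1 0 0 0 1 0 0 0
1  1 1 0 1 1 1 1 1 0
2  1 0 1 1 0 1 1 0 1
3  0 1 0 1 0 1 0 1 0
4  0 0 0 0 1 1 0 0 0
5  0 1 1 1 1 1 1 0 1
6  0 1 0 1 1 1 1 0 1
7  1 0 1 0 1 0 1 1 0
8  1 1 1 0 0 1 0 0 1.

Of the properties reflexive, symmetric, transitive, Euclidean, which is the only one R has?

Reflexive: yes — every world is R-related to itself.
Symmetric: no — 0 R 5 but not 5 R 0.
Transitive: no — 0 R 1 and 1 R 3, but not 0 R 3.
Euclidean: no — 1 R 0 and 1 R 3, but not 0 R 3.
Only reflexive holds.

reflexive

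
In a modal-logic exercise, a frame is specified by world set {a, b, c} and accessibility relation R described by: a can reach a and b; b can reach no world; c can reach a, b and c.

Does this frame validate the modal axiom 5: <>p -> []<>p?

The schema 5 characterises exactly the Euclidean frames.
Euclidean: no — c R b and c R a, but not b R a.

No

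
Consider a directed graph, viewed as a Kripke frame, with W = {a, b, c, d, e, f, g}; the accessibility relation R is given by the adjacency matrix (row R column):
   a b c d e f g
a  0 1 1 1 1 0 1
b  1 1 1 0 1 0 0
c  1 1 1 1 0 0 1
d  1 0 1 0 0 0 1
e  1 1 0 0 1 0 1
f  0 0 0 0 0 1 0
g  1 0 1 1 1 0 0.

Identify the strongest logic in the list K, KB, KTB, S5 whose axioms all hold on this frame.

KB

Symmetric (axiom B): yes — every pair in R has its reverse in R.
Reflexive (axiom T): no — a is not related to itself.
Euclidean (axiom 5): no — a R b and a R d, but not b R d.
So F validates K, KB; KTB would additionally require R to be reflexive. The strongest is KB.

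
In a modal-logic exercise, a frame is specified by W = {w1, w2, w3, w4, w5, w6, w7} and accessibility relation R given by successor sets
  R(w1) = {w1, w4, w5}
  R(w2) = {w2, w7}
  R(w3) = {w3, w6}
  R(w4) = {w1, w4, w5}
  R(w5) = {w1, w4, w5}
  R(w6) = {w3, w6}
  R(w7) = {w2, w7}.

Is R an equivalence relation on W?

Yes

Reflexive: yes — every world is R-related to itself.
Symmetric: yes — every pair in R has its reverse in R.
Transitive: yes — every two-step R-path is closed by a direct edge.
So R is an equivalence relation.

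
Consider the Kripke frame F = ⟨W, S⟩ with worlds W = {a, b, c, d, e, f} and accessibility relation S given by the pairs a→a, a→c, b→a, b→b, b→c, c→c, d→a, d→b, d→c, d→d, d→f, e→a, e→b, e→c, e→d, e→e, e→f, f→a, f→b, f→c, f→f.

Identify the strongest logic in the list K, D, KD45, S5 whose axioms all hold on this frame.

D

Serial (axiom D): yes — every world has a successor (e.g. a S a).
Euclidean (axiom 5): no — b S c and b S a, but not c S a.
Transitive (axiom 4): yes — every two-step S-path is closed by a direct edge.
Reflexive (axiom T): yes — every world is S-related to itself.
So F validates K, D; KD45 would additionally require S to be Euclidean. The strongest is D.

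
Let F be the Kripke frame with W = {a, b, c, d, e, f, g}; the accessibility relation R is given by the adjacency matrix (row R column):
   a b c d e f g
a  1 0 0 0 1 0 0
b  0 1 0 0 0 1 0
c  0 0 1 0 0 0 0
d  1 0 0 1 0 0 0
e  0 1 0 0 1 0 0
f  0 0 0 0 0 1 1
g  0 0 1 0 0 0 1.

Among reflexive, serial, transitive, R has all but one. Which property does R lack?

Reflexive: yes — every world is R-related to itself.
Serial: yes — every world has a successor (e.g. a R a).
Transitive: no — a R e and e R b, but not a R b.
Only transitive fails.

transitive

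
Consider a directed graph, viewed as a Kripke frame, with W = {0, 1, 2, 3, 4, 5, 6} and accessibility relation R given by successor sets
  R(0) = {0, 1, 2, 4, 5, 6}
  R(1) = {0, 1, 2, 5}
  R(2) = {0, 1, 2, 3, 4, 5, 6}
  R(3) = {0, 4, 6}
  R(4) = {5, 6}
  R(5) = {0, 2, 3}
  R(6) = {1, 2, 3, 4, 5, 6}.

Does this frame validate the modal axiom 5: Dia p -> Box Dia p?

Axiom 5 corresponds to the accessibility relation being Euclidean.
Euclidean: no — 0 R 1 and 0 R 4, but not 1 R 4.

No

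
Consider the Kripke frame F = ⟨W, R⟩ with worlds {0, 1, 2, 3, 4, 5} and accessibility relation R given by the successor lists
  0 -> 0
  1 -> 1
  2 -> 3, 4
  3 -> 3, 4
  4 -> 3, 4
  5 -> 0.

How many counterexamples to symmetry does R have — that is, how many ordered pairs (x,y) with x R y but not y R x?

Enumerating: (2,3), (2,4), (5,0).

3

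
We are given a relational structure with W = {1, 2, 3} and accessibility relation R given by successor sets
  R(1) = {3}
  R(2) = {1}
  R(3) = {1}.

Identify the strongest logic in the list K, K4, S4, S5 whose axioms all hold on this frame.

Transitive (axiom 4): no — 2 R 1 and 1 R 3, but not 2 R 3.
Reflexive (axiom T): no — 1 is not related to itself.
Euclidean (axiom 5): no — 1 R 3 and 1 R 3, but not 3 R 3.
So F validates K; K4 would additionally require R to be transitive. The strongest is K.

K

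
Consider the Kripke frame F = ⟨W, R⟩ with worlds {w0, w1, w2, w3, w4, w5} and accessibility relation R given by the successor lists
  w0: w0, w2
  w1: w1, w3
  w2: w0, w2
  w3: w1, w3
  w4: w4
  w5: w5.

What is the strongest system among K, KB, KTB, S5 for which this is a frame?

Symmetric (axiom B): yes — every pair in R has its reverse in R.
Reflexive (axiom T): yes — every world is R-related to itself.
Euclidean (axiom 5): yes — any two successors of a common world are R-related.
So F validates K, KB, KTB, S5. The strongest is S5.

S5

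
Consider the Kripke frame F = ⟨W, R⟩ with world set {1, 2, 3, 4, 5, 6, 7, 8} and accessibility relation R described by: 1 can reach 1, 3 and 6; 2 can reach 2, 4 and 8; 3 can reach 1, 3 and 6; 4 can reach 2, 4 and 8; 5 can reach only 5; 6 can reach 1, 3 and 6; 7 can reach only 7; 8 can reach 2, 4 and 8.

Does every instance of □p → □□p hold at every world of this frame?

Yes

The schema 4 characterises exactly the transitive frames.
Transitive: yes — every two-step R-path is closed by a direct edge.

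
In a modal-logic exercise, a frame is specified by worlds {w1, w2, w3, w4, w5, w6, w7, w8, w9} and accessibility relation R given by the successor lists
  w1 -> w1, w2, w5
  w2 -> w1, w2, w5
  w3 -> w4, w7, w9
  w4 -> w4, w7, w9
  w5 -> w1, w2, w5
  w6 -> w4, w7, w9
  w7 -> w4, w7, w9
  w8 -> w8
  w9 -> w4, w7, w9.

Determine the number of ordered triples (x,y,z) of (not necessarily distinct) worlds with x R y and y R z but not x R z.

0

R is transitive; there are no such tuples.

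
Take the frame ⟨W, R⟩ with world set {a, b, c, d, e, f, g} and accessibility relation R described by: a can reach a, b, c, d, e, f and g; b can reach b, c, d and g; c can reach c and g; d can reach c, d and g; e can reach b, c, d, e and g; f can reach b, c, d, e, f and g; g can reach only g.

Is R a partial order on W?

Yes

Reflexive: yes — every world is R-related to itself.
Transitive: yes — every two-step R-path is closed by a direct edge.
Antisymmetric: yes — no distinct pair is related both ways.
So R is a partial order.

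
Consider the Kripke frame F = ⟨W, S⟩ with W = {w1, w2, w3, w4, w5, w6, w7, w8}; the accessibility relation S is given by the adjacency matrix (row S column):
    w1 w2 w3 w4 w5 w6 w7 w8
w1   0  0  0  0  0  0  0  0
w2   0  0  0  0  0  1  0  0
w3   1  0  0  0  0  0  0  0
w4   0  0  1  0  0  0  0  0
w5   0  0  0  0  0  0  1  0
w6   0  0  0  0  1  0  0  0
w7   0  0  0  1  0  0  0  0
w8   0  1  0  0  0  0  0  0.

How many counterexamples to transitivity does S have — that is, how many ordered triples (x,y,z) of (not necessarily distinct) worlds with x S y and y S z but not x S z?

Enumerating: (w2,w6,w5), (w4,w3,w1), (w5,w7,w4), (w6,w5,w7), (w7,w4,w3), (w8,w2,w6).

6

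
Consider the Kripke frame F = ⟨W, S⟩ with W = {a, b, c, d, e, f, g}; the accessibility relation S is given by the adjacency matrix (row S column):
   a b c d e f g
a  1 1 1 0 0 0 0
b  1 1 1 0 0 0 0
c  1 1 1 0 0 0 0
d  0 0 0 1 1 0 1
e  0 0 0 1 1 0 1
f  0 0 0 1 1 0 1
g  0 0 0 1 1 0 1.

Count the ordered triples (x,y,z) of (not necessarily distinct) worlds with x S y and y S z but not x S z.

S is transitive; there are no such tuples.

0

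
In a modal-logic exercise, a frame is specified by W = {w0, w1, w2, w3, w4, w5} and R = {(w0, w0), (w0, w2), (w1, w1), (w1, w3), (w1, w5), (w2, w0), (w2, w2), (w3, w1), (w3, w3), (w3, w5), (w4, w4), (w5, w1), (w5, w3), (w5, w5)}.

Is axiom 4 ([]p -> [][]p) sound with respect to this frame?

By correspondence theory, 4 is valid on a frame iff R is transitive.
Transitive: yes — every two-step R-path is closed by a direct edge.

Yes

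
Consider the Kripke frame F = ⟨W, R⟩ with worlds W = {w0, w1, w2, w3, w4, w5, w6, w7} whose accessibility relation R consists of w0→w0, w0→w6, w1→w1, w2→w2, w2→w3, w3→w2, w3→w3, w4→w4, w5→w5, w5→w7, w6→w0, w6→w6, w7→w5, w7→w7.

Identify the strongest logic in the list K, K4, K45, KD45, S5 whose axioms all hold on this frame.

S5

Transitive (axiom 4): yes — every two-step R-path is closed by a direct edge.
Euclidean (axiom 5): yes — any two successors of a common world are R-related.
Serial (axiom D): yes — every world has a successor (e.g. w0 R w0).
Reflexive (axiom T): yes — every world is R-related to itself.
So F validates K, K4, K45, KD45, S5. The strongest is S5.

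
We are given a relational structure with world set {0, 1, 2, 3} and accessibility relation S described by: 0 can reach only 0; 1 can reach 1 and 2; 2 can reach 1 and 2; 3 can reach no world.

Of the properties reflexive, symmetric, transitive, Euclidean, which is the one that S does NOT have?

reflexive

Reflexive: no — 3 is not related to itself.
Symmetric: yes — every pair in S has its reverse in S.
Transitive: yes — every two-step S-path is closed by a direct edge.
Euclidean: yes — any two successors of a common world are S-related.
Only reflexive fails.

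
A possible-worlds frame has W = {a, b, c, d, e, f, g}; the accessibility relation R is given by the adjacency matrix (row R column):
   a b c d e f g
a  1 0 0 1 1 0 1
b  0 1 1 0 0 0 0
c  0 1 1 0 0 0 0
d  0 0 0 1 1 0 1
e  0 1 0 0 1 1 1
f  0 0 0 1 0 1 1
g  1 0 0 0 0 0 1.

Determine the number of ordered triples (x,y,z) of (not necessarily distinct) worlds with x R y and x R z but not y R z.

Enumerating: (a,d,a), (a,e,a), (a,e,d), (a,g,d), (a,g,e), (d,e,d), (d,g,d), (d,g,e), (e,b,e), (e,b,f), (e,b,g), (e,f,b), … and 7 more.
Total: 19.

19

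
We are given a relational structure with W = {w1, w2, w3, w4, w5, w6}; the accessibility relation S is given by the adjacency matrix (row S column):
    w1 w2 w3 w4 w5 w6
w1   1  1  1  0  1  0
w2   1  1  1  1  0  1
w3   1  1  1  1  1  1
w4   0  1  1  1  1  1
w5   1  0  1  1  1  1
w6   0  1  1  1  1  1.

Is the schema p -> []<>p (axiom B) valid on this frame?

Yes

Axiom B corresponds to the accessibility relation being symmetric.
Symmetric: yes — every pair in S has its reverse in S.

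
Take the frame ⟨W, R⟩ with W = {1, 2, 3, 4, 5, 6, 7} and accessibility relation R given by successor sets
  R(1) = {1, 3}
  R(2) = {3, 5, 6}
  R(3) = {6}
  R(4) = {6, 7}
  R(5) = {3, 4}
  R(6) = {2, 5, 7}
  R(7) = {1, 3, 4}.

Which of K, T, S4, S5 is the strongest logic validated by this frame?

K

Reflexive (axiom T): no — 2 is not related to itself.
Transitive (axiom 4): no — 1 R 3 and 3 R 6, but not 1 R 6.
Euclidean (axiom 5): no — 2 R 3 and 2 R 5, but not 3 R 5.
So F validates K; T would additionally require R to be reflexive. The strongest is K.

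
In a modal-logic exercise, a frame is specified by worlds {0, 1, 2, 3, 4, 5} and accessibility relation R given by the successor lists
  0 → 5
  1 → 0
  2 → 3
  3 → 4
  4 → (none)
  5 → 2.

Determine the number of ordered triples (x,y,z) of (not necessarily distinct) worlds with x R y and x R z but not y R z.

5

Enumerating: (0,5,5), (1,0,0), (2,3,3), (3,4,4), (5,2,2).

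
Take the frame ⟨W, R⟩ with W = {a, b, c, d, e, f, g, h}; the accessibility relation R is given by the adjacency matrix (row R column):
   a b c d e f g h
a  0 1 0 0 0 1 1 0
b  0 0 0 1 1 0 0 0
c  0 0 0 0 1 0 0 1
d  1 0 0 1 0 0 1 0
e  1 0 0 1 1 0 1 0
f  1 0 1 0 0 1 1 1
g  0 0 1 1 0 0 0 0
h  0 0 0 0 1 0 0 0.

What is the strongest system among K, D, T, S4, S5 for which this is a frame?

Serial (axiom D): yes — every world has a successor (e.g. a R b).
Reflexive (axiom T): no — a is not related to itself.
Transitive (axiom 4): no — a R b and b R d, but not a R d.
Euclidean (axiom 5): no — a R b and a R f, but not b R f.
So F validates K, D; T would additionally require R to be reflexive. The strongest is D.

D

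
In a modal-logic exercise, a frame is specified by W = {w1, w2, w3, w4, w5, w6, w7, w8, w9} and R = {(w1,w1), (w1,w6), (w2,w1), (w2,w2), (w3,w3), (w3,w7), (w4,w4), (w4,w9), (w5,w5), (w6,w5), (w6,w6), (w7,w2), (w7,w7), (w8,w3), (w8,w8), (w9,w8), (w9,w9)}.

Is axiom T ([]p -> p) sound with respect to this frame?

Yes

By correspondence theory, T is valid on a frame iff R is reflexive.
Reflexive: yes — every world is R-related to itself.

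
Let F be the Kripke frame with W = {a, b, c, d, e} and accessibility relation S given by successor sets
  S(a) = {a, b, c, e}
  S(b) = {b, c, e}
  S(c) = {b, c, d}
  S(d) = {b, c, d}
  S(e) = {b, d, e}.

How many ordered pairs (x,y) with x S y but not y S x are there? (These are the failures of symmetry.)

Enumerating: (a,b), (a,c), (a,e), (d,b), (e,d).

5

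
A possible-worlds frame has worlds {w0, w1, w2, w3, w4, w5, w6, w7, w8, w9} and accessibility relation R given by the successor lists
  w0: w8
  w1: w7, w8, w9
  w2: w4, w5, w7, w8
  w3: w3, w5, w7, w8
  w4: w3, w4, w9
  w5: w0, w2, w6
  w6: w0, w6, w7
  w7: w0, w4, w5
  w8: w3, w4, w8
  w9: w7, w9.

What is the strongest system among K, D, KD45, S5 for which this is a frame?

D

Serial (axiom D): yes — every world has a successor (e.g. w0 R w8).
Euclidean (axiom 5): no — w1 R w7 and w1 R w8, but not w7 R w8.
Transitive (axiom 4): no — w0 R w8 and w8 R w3, but not w0 R w3.
Reflexive (axiom T): no — w0 is not related to itself.
So F validates K, D; KD45 would additionally require R to be Euclidean and transitive. The strongest is D.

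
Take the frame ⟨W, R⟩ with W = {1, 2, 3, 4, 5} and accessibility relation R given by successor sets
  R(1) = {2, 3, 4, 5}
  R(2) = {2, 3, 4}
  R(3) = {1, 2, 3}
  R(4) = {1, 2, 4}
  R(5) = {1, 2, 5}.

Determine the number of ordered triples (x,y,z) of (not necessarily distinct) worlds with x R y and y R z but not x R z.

15

Enumerating: (1,3,1), (1,4,1), (1,5,1), (2,3,1), (2,4,1), (3,1,4), (3,1,5), (3,2,4), (4,1,3), (4,1,5), (4,2,3), (5,1,3), (5,1,4), (5,2,3), (5,2,4).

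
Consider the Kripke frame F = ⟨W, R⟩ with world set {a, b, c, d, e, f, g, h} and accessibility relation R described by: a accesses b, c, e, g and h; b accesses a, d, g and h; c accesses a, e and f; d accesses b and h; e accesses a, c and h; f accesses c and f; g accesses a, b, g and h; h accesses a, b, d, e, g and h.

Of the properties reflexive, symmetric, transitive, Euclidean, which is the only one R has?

Reflexive: no — a is not related to itself.
Symmetric: yes — every pair in R has its reverse in R.
Transitive: no — a R b and b R d, but not a R d.
Euclidean: no — a R b and a R c, but not b R c.
Only symmetric holds.

symmetric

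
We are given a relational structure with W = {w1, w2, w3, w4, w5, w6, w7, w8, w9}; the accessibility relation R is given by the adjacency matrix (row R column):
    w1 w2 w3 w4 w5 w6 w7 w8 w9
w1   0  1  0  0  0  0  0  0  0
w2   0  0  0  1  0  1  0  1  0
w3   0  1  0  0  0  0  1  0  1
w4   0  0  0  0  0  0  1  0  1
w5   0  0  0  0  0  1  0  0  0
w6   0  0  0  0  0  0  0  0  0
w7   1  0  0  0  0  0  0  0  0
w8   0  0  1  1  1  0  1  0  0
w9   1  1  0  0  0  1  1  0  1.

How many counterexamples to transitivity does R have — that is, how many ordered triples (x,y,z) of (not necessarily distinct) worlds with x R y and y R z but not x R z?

26

Enumerating: (w1,w2,w4), (w1,w2,w6), (w1,w2,w8), (w2,w4,w7), (w2,w4,w9), (w2,w8,w3), (w2,w8,w5), (w2,w8,w7), (w3,w2,w4), (w3,w2,w6), (w3,w2,w8), (w3,w7,w1), … and 14 more.
Total: 26.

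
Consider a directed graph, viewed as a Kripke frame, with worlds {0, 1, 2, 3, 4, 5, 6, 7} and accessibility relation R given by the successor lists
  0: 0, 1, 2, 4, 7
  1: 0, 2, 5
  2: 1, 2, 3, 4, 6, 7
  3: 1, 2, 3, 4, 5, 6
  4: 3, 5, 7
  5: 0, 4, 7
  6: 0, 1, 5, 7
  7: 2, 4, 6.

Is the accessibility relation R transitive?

No

Transitive: no — 0 R 1 and 1 R 5, but not 0 R 5.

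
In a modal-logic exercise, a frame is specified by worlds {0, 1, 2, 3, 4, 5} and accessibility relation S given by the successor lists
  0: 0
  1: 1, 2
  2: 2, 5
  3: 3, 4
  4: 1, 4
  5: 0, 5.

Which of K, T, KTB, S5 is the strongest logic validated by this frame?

T

Reflexive (axiom T): yes — every world is S-related to itself.
Symmetric (axiom B): no — 1 S 2 but not 2 S 1.
Euclidean (axiom 5): no — 1 S 2 and 1 S 1, but not 2 S 1.
So F validates K, T; KTB would additionally require S to be symmetric. The strongest is T.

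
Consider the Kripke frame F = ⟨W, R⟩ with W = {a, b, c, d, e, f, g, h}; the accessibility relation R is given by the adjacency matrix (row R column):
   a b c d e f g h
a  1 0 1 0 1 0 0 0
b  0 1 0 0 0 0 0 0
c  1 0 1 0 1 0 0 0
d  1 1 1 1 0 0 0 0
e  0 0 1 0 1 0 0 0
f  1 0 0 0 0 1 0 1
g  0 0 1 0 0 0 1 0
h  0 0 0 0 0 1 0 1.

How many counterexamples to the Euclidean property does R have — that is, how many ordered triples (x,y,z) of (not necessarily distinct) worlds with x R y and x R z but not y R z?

Enumerating: (a,e,a), (c,e,a), (d,a,b), (d,a,d), (d,b,a), (d,b,c), (d,b,d), (d,c,b), (d,c,d), (f,a,f), (f,a,h), (f,h,a), (g,c,g).

13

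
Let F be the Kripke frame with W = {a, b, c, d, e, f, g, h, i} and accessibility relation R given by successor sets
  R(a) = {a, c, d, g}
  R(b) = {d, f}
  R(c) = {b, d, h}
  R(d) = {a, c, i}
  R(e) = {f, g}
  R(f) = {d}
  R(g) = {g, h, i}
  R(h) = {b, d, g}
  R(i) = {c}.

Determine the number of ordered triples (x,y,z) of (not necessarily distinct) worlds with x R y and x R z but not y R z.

40

Enumerating: (a,c,a), (a,c,c), (a,c,g), (a,d,d), (a,d,g), (a,g,a), (a,g,c), (a,g,d), (b,d,d), (b,d,f), (b,f,f), (c,b,b), … and 28 more.
Total: 40.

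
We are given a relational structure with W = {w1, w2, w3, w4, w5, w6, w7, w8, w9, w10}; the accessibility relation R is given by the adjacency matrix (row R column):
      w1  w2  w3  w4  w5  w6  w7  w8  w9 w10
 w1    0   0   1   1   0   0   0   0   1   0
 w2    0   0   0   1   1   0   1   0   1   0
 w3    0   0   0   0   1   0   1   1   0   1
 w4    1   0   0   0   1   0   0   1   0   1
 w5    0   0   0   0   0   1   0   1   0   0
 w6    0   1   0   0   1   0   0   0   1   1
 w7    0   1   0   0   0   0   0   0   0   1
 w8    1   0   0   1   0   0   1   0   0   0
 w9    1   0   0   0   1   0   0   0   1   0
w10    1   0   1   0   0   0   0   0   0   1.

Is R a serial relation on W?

Yes

Serial: yes — every world has a successor (e.g. w1 R w3).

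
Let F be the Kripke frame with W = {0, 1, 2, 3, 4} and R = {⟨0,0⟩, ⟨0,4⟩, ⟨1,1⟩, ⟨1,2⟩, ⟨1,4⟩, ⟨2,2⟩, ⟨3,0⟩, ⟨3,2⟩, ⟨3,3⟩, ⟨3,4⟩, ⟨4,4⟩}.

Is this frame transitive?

Transitive: yes — every two-step R-path is closed by a direct edge.

Yes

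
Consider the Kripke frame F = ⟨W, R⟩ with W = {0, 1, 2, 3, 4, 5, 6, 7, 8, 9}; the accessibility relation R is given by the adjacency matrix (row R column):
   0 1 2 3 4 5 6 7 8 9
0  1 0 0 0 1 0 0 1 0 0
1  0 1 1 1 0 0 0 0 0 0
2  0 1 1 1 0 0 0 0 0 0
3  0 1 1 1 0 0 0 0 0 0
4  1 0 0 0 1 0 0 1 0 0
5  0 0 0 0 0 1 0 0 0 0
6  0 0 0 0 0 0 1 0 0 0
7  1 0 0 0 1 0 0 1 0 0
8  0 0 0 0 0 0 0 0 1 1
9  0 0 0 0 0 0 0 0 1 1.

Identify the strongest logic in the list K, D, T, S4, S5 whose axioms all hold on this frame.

Serial (axiom D): yes — every world has a successor (e.g. 0 R 0).
Reflexive (axiom T): yes — every world is R-related to itself.
Transitive (axiom 4): yes — every two-step R-path is closed by a direct edge.
Euclidean (axiom 5): yes — any two successors of a common world are R-related.
So F validates K, D, T, S4, S5. The strongest is S5.

S5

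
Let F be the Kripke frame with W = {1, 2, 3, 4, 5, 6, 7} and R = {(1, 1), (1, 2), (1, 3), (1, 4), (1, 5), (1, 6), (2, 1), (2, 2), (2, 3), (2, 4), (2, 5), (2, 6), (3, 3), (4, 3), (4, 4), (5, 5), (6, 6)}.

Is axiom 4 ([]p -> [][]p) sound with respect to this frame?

The schema 4 characterises exactly the transitive frames.
Transitive: yes — every two-step R-path is closed by a direct edge.

Yes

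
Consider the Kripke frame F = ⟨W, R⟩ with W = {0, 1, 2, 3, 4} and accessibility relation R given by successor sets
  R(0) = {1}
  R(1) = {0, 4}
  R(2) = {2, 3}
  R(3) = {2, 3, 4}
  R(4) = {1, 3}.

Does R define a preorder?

Reflexive: no — 0 is not related to itself.
Transitive: no — 0 R 1 and 1 R 4, but not 0 R 4.
So R is not a preorder.

No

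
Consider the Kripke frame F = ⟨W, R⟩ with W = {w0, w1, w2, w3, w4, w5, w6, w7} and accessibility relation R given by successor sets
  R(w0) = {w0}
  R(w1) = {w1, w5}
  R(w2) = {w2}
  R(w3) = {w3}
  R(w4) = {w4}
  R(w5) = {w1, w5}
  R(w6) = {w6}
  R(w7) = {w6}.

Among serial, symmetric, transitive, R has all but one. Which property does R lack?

symmetric

Serial: yes — every world has a successor (e.g. w0 R w0).
Symmetric: no — w7 R w6 but not w6 R w7.
Transitive: yes — every two-step R-path is closed by a direct edge.
Only symmetric fails.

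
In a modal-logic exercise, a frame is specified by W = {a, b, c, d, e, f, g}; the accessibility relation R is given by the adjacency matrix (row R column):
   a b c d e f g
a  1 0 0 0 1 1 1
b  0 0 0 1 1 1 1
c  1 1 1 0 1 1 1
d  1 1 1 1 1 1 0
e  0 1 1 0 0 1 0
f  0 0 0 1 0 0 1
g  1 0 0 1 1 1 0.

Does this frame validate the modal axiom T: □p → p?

By correspondence theory, T is valid on a frame iff R is reflexive.
Reflexive: no — b is not related to itself.

No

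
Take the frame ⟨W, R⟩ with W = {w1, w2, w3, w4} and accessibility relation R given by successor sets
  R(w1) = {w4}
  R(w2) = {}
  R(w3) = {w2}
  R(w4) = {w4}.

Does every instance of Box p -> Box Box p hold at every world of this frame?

The schema 4 characterises exactly the transitive frames.
Transitive: yes — every two-step R-path is closed by a direct edge.

Yes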